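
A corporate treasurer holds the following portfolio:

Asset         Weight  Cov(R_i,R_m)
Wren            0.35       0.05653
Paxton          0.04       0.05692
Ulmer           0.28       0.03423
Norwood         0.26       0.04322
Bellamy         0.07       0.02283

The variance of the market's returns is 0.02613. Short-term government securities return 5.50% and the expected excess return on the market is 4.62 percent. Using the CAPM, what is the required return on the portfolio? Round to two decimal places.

β_Wren = 0.05653 / 0.02613 = 2.1634
β_Paxton = 0.05692 / 0.02613 = 2.1783
β_Ulmer = 0.03423 / 0.02613 = 1.3100
β_Norwood = 0.04322 / 0.02613 = 1.6540
β_Bellamy = 0.02283 / 0.02613 = 0.8737
β_P = Σ w_i β_i = 0.35×2.1634 + 0.04×2.1783 + 0.28×1.3100 + 0.26×1.6540 + 0.07×0.8737 = 1.7023
E(R_P) = R_f + β_P × MRP = 5.50% + 1.7023 × 4.62% = 13.36%

13.36%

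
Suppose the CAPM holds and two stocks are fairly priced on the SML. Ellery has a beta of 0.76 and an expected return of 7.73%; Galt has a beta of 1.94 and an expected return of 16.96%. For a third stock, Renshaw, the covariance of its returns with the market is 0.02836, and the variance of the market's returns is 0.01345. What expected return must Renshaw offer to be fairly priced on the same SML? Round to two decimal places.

MRP = (16.96% − 7.73%) / (1.94 − 0.76) = 7.8220%
R_f = 7.73% − 0.76 × 7.8220% = 1.7853%
β_Renshaw = Cov / Var(R_m) = 0.02836 / 0.01345 = 2.1086
E(R_Renshaw) = R_f + β × MRP = 1.7853% + 2.1086 × 7.8220% = 18.28%

18.28%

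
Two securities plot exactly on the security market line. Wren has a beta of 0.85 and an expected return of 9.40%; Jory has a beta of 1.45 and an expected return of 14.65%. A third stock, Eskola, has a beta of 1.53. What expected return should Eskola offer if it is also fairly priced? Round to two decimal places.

MRP (SML slope) = (14.65% − 9.40%) / (1.45 − 0.85) = 5.25% / 0.60 = 8.7500%
R_f (intercept) = 9.40% − 0.85 × 8.7500% = 1.9625%
E(R_Eskola) = R_f + β × MRP = 1.9625% + 1.53 × 8.7500% = 15.35%

15.35%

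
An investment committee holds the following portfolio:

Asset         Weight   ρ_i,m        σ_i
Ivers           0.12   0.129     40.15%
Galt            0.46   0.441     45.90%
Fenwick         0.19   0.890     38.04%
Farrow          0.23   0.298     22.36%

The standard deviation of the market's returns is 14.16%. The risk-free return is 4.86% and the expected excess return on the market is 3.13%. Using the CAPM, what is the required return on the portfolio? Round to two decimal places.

8.82%

β_Ivers = 0.129 × 40.15% / 14.16% = 0.3658
β_Galt = 0.441 × 45.90% / 14.16% = 1.4295
β_Fenwick = 0.890 × 38.04% / 14.16% = 2.3909
β_Farrow = 0.298 × 22.36% / 14.16% = 0.4706
β_P = Σ w_i β_i = 0.12×0.3658 + 0.46×1.4295 + 0.19×2.3909 + 0.23×0.4706 = 1.2640
E(R_P) = R_f + β_P × MRP = 4.86% + 1.2640 × 3.13% = 8.82%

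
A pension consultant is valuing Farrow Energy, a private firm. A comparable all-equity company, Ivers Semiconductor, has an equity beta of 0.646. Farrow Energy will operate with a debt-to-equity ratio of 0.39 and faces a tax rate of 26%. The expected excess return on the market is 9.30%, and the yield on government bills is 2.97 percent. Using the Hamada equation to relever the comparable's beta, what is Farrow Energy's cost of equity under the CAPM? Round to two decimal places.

10.71%

β_L = β_U × [1 + (1 − t)(D/E)] = 0.646 × [1 + (1 − 0.26) × 0.39]
    = 0.646 × [1 + 0.74 × 0.39] = 0.646 × 1.2886 = 0.8324
E(R) = R_f + β_L × MRP = 2.97% + 0.8324 × 9.30% = 10.71%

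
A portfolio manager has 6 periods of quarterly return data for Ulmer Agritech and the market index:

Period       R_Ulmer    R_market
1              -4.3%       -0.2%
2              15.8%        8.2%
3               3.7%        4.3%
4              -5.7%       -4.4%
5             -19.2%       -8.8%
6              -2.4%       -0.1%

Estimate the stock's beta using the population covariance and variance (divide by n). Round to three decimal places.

Mean R_i = (-4.3 + 15.8 + 3.7 − 5.7 − 19.2 − 2.4) / 6 = -2.0167%
Mean R_m = (-0.2 + 8.2 + 4.3 − 4.4 − 8.8 − 0.1) / 6 = -0.1667%
Σ(R_i − R̄_i)(R_m − R̄_m) = 338.5933  ⇒  Cov = 338.5933 / 6 = 56.4322
Σ(R_m − R̄_m)² = 182.4133  ⇒  Var(R_m) = 182.4133 / 6 = 30.4022
β = Cov / Var(R_m) = 56.4322 / 30.4022 = 1.8562

1.856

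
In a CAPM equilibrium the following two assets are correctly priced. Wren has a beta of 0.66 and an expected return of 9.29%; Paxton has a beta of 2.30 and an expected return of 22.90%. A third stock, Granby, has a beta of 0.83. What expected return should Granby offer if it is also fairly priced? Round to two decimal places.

MRP (SML slope) = (22.90% − 9.29%) / (2.30 − 0.66) = 13.61% / 1.64 = 8.2988%
R_f (intercept) = 9.29% − 0.66 × 8.2988% = 3.8128%
E(R_Granby) = R_f + β × MRP = 3.8128% + 0.83 × 8.2988% = 10.70%

10.70%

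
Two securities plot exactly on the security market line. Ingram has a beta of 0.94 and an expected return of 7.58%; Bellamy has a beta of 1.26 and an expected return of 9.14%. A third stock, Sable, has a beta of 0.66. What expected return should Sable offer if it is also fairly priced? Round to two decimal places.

6.22%

MRP (SML slope) = (9.14% − 7.58%) / (1.26 − 0.94) = 1.56% / 0.32 = 4.8750%
R_f (intercept) = 7.58% − 0.94 × 4.8750% = 2.9975%
E(R_Sable) = R_f + β × MRP = 2.9975% + 0.66 × 4.8750% = 6.22%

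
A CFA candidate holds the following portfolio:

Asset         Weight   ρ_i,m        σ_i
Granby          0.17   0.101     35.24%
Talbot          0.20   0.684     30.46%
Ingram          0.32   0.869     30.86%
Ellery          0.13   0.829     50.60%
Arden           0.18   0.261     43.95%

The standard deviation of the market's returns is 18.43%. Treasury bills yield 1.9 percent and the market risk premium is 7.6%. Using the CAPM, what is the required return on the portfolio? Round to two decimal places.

β_Granby = 0.101 × 35.24% / 18.43% = 0.1931
β_Talbot = 0.684 × 30.46% / 18.43% = 1.1305
β_Ingram = 0.869 × 30.86% / 18.43% = 1.4551
β_Ellery = 0.829 × 50.60% / 18.43% = 2.2760
β_Arden = 0.261 × 43.95% / 18.43% = 0.6224
β_P = Σ w_i β_i = 0.17×0.1931 + 0.20×1.1305 + 0.32×1.4551 + 0.13×2.2760 + 0.18×0.6224 = 1.1325
E(R_P) = R_f + β_P × MRP = 1.9% + 1.1325 × 7.6% = 10.51%

10.51%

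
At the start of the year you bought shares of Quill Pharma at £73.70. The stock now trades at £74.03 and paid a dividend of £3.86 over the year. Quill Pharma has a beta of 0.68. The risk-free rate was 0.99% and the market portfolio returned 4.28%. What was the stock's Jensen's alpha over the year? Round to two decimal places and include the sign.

+2.46%

Realised HPR = (P1 + D1 − P0) / P0 = (74.03 + 3.86 − 73.70) / 73.70 = 4.19 / 73.70 = 5.6852%
MRP = 4.28% − 0.99% = 3.29%
CAPM required = R_f + β·MRP = 0.99% + 0.68 × 3.29% = 3.2272%
α = realised − required = 5.6852% − 3.2272% = +2.46%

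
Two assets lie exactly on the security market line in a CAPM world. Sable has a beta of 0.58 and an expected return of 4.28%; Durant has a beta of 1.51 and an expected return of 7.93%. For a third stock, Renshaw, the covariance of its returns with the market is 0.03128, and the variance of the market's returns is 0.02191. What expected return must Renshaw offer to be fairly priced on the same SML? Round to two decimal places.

7.61%

MRP = (7.93% − 4.28%) / (1.51 − 0.58) = 3.9247%
R_f = 4.28% − 0.58 × 3.9247% = 2.0037%
β_Renshaw = Cov / Var(R_m) = 0.03128 / 0.02191 = 1.4277
E(R_Renshaw) = R_f + β × MRP = 2.0037% + 1.4277 × 3.9247% = 7.61%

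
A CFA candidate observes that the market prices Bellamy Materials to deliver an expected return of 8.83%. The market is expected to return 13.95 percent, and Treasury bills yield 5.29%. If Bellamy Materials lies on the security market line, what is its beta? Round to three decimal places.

0.409

MRP = 13.95% − 5.29% = 8.66%
β = (E(R) − R_f) / MRP = (8.83% − 5.29%) / 8.66% = 3.54% / 8.66% = 0.409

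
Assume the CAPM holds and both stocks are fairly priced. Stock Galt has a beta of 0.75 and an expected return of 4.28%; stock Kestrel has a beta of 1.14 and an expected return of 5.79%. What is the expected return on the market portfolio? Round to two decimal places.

5.25%

Both satisfy E(R) = R_f + β·MRP, so the slope of the SML is
MRP = (5.79% − 4.28%) / (1.14 − 0.75) = 1.51% / 0.39 = 3.8718%
R_f = E(R_Galt) − β_Galt·MRP = 4.28% − 0.75 × 3.8718% = 1.3762%
E(R_m) = R_f + MRP = 1.3762% + 3.8718% = 5.25%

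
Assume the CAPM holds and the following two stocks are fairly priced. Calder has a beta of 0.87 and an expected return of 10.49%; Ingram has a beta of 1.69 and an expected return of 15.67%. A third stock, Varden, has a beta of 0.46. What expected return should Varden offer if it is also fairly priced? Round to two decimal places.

7.90%

MRP (SML slope) = (15.67% − 10.49%) / (1.69 − 0.87) = 5.18% / 0.82 = 6.3171%
R_f (intercept) = 10.49% − 0.87 × 6.3171% = 4.9941%
E(R_Varden) = R_f + β × MRP = 4.9941% + 0.46 × 6.3171% = 7.90%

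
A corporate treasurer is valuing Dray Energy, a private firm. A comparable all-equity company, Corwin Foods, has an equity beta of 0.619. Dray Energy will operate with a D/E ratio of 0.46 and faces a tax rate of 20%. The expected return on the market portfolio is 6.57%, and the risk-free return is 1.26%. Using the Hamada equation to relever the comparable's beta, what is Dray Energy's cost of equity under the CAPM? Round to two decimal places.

5.76%

β_L = β_U × [1 + (1 − t)(D/E)] = 0.619 × [1 + (1 − 0.20) × 0.46]
    = 0.619 × [1 + 0.80 × 0.46] = 0.619 × 1.3680 = 0.8468
MRP = 6.57% − 1.26% = 5.31%
E(R) = R_f + β_L × MRP = 1.26% + 0.8468 × 5.31% = 5.76%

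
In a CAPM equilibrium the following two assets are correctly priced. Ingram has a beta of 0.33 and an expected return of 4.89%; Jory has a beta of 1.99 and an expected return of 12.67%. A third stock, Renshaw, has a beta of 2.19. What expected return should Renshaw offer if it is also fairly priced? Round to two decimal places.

MRP (SML slope) = (12.67% − 4.89%) / (1.99 − 0.33) = 7.78% / 1.66 = 4.6867%
R_f (intercept) = 4.89% − 0.33 × 4.6867% = 3.3434%
E(R_Renshaw) = R_f + β × MRP = 3.3434% + 2.19 × 4.6867% = 13.61%

13.61%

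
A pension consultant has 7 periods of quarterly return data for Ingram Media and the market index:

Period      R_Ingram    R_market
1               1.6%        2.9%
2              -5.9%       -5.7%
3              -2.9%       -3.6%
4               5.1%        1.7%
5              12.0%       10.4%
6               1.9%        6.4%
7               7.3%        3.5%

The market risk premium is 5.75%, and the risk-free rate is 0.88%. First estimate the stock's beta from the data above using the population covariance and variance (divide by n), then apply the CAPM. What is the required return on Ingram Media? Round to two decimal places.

Mean R_i = (1.6 − 5.9 − 2.9 + 5.1 + 12.0 + 1.9 + 7.3) / 7 = 2.7286%
Mean R_m = (2.9 − 5.7 − 3.6 + 1.7 + 10.4 + 6.4 + 3.5) / 7 = 2.2286%
Σ(R_i − R̄_i)(R_m − R̄_m) = 177.3243  ⇒  Cov = 177.3243 / 7 = 25.3320
Σ(R_m − R̄_m)² = 183.3543  ⇒  Var(R_m) = 183.3543 / 7 = 26.1935
β = Cov / Var(R_m) = 25.3320 / 26.1935 = 0.9671
E(R) = R_f + β × MRP = 0.88% + 0.9671 × 5.75% = 6.44%

6.44%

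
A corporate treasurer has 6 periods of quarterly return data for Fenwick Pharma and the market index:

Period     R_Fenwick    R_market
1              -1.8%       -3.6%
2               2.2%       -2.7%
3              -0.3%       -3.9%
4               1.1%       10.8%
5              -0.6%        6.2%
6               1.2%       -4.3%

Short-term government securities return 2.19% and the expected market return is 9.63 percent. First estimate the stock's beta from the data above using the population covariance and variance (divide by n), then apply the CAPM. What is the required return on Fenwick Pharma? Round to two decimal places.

2.33%

Mean R_i = (-1.8 + 2.2 − 0.3 + 1.1 − 0.6 + 1.2) / 6 = 0.3000%
Mean R_m = (-3.6 − 2.7 − 3.9 + 10.8 + 6.2 − 4.3) / 6 = 0.4167%
Σ(R_i − R̄_i)(R_m − R̄_m) = 3.9600  ⇒  Cov = 3.9600 / 6 = 0.6600
Σ(R_m − R̄_m)² = 207.9883  ⇒  Var(R_m) = 207.9883 / 6 = 34.6647
β = Cov / Var(R_m) = 0.6600 / 34.6647 = 0.0190
MRP = 9.63% − 2.19% = 7.44%
E(R) = R_f + β × MRP = 2.19% + 0.0190 × 7.44% = 2.33%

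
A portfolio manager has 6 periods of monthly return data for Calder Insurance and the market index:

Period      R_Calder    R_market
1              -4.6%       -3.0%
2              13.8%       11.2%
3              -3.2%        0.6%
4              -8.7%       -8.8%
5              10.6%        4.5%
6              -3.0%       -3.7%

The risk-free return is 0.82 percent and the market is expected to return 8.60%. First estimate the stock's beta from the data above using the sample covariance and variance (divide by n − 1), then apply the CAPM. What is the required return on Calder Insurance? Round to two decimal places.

10.34%

Mean R_i = (-4.6 + 13.8 − 3.2 − 8.7 + 10.6 − 3.0) / 6 = 0.8167%
Mean R_m = (-3.0 + 11.2 + 0.6 − 8.8 + 4.5 − 3.7) / 6 = 0.1333%
Σ(R_i − R̄_i)(R_m − R̄_m) = 301.1467  ⇒  Cov = 301.1467 / 5 = 60.2293
Σ(R_m − R̄_m)² = 246.0733  ⇒  Var(R_m) = 246.0733 / 5 = 49.2147
β = Cov / Var(R_m) = 60.2293 / 49.2147 = 1.2238
MRP = 8.60% − 0.82% = 7.78%
E(R) = R_f + β × MRP = 0.82% + 1.2238 × 7.78% = 10.34%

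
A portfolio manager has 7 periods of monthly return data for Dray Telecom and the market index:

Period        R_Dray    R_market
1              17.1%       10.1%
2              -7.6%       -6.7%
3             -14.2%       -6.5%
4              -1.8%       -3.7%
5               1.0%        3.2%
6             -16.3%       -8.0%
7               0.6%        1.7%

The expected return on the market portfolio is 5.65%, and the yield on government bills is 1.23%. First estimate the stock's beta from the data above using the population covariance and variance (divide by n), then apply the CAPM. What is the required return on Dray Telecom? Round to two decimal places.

Mean R_i = (17.1 − 7.6 − 14.2 − 1.8 + 1.0 − 16.3 + 0.6) / 7 = -3.0286%
Mean R_m = (10.1 − 6.7 − 6.5 − 3.7 + 3.2 − 8.0 + 1.7) / 7 = -1.4143%
Σ(R_i − R̄_i)(R_m − R̄_m) = 427.2271  ⇒  Cov = 427.2271 / 7 = 61.0324
Σ(R_m − R̄_m)² = 265.9686  ⇒  Var(R_m) = 265.9686 / 7 = 37.9955
β = Cov / Var(R_m) = 61.0324 / 37.9955 = 1.6063
MRP = 5.65% − 1.23% = 4.42%
E(R) = R_f + β × MRP = 1.23% + 1.6063 × 4.42% = 8.33%

8.33%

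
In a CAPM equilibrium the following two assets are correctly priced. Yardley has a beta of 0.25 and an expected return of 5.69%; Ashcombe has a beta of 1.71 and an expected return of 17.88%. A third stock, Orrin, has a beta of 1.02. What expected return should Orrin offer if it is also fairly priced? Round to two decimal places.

MRP (SML slope) = (17.88% − 5.69%) / (1.71 − 0.25) = 12.19% / 1.46 = 8.3493%
R_f (intercept) = 5.69% − 0.25 × 8.3493% = 3.6027%
E(R_Orrin) = R_f + β × MRP = 3.6027% + 1.02 × 8.3493% = 12.12%

12.12%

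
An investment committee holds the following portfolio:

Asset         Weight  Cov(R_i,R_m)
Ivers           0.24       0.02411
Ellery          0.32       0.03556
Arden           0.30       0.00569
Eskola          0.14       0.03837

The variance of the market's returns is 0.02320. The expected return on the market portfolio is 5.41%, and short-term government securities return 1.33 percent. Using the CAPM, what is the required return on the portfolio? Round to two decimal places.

β_Ivers = 0.02411 / 0.02320 = 1.0392
β_Ellery = 0.03556 / 0.02320 = 1.5328
β_Arden = 0.00569 / 0.02320 = 0.2453
β_Eskola = 0.03837 / 0.02320 = 1.6539
β_P = Σ w_i β_i = 0.24×1.0392 + 0.32×1.5328 + 0.30×0.2453 + 0.14×1.6539 = 1.0450
MRP = 5.41% − 1.33% = 4.08%
E(R_P) = R_f + β_P × MRP = 1.33% + 1.0450 × 4.08% = 5.59%

5.59%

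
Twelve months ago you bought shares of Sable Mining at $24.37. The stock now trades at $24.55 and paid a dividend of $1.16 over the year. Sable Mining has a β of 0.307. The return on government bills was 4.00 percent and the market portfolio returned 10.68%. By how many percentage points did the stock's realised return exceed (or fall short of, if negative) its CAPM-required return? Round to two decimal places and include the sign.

-0.55%

Realised HPR = (P1 + D1 − P0) / P0 = (24.55 + 1.16 − 24.37) / 24.37 = 1.34 / 24.37 = 5.4986%
MRP = 10.68% − 4.00% = 6.68%
CAPM required = R_f + β·MRP = 4.00% + 0.307 × 6.68% = 6.05076%
α = realised − required = 5.4986% − 6.05076% = -0.55%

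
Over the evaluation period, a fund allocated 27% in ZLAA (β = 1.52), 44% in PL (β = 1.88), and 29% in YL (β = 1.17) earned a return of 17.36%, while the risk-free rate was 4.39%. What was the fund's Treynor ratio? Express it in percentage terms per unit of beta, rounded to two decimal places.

8.22%

β_P = 0.27×1.52 + 0.44×1.88 + 0.29×1.17 = 1.5769
Treynor = (R_P − R_f) / β_P = (17.36% − 4.39%) / 1.5769 = 12.97% / 1.5769 = 8.22%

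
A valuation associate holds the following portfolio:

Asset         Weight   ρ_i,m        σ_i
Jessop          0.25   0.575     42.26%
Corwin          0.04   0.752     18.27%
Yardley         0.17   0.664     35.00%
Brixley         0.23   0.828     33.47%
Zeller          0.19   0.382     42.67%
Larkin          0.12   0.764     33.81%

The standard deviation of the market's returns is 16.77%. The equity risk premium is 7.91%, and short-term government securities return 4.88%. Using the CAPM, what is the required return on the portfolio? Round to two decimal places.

15.80%

β_Jessop = 0.575 × 42.26% / 16.77% = 1.4490
β_Corwin = 0.752 × 18.27% / 16.77% = 0.8193
β_Yardley = 0.664 × 35.00% / 16.77% = 1.3858
β_Brixley = 0.828 × 33.47% / 16.77% = 1.6525
β_Zeller = 0.382 × 42.67% / 16.77% = 0.9720
β_Larkin = 0.764 × 33.81% / 16.77% = 1.5403
β_P = Σ w_i β_i = 0.25×1.4490 + 0.04×0.8193 + 0.17×1.3858 + 0.23×1.6525 + 0.19×0.9720 + 0.12×1.5403 = 1.3802
E(R_P) = R_f + β_P × MRP = 4.88% + 1.3802 × 7.91% = 15.80%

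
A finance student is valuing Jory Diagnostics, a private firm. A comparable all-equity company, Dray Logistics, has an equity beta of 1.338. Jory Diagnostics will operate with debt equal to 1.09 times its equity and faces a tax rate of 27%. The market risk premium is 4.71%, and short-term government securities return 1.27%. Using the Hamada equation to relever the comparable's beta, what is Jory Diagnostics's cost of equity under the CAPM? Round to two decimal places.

12.59%

β_L = β_U × [1 + (1 − t)(D/E)] = 1.338 × [1 + (1 − 0.27) × 1.09]
    = 1.338 × [1 + 0.73 × 1.09] = 1.338 × 1.7957 = 2.4026
E(R) = R_f + β_L × MRP = 1.27% + 2.4026 × 4.71% = 12.59%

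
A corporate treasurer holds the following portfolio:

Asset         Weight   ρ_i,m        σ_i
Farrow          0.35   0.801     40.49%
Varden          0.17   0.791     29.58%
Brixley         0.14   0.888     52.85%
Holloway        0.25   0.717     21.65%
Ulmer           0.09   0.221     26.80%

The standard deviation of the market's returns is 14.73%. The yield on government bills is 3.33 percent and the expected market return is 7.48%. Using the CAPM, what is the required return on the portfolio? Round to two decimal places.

β_Farrow = 0.801 × 40.49% / 14.73% = 2.2018
β_Varden = 0.791 × 29.58% / 14.73% = 1.5884
β_Brixley = 0.888 × 52.85% / 14.73% = 3.1861
β_Holloway = 0.717 × 21.65% / 14.73% = 1.0538
β_Ulmer = 0.221 × 26.80% / 14.73% = 0.4021
β_P = Σ w_i β_i = 0.35×2.2018 + 0.17×1.5884 + 0.14×3.1861 + 0.25×1.0538 + 0.09×0.4021 = 1.7864
MRP = 7.48% − 3.33% = 4.15%
E(R_P) = R_f + β_P × MRP = 3.33% + 1.7864 × 4.15% = 10.74%

10.74%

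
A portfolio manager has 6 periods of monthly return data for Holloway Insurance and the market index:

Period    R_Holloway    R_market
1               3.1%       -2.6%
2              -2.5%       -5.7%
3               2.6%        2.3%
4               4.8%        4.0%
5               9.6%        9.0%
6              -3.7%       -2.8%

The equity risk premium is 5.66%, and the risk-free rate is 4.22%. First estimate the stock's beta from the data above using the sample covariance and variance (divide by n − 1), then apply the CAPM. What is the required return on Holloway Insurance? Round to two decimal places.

8.80%

Mean R_i = (3.1 − 2.5 + 2.6 + 4.8 + 9.6 − 3.7) / 6 = 2.3167%
Mean R_m = (-2.6 − 5.7 + 2.3 + 4.0 + 9.0 − 2.8) / 6 = 0.7000%
Σ(R_i − R̄_i)(R_m − R̄_m) = 118.4000  ⇒  Cov = 118.4000 / 5 = 23.6800
Σ(R_m − R̄_m)² = 146.4400  ⇒  Var(R_m) = 146.4400 / 5 = 29.2880
β = Cov / Var(R_m) = 23.6800 / 29.2880 = 0.8085
E(R) = R_f + β × MRP = 4.22% + 0.8085 × 5.66% = 8.80%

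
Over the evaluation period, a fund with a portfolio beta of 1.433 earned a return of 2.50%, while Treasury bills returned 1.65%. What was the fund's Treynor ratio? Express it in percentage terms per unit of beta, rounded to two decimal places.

Treynor = (R_P − R_f) / β_P = (2.50% − 1.65%) / 1.4330 = 0.85% / 1.4330 = 0.59%

0.59%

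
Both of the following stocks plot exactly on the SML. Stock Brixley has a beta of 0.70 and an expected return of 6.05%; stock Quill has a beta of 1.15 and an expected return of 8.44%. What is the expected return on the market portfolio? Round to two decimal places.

7.64%

Both satisfy E(R) = R_f + β·MRP, so the slope of the SML is
MRP = (8.44% − 6.05%) / (1.15 − 0.70) = 2.39% / 0.45 = 5.3111%
R_f = E(R_Brixley) − β_Brixley·MRP = 6.05% − 0.70 × 5.3111% = 2.3322%
E(R_m) = R_f + MRP = 2.3322% + 5.3111% = 7.64%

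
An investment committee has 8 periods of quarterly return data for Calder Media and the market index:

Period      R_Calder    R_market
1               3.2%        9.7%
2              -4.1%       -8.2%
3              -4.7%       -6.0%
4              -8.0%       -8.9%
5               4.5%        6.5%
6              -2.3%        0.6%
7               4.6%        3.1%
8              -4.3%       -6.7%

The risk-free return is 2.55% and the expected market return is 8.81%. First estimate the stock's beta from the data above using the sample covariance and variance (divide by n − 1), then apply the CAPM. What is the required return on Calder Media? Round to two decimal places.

Mean R_i = (3.2 − 4.1 − 4.7 − 8.0 + 4.5 − 2.3 + 4.6 − 4.3) / 8 = -1.3875%
Mean R_m = (9.7 − 8.2 − 6.0 − 8.9 + 6.5 + 0.6 + 3.1 − 6.7) / 8 = -1.2375%
Σ(R_i − R̄_i)(R_m − R̄_m) = 221.2638  ⇒  Cov = 221.2638 / 7 = 31.6091
Σ(R_m − R̄_m)² = 361.3988  ⇒  Var(R_m) = 361.3988 / 7 = 51.6284
β = Cov / Var(R_m) = 31.6091 / 51.6284 = 0.6122
MRP = 8.81% − 2.55% = 6.26%
E(R) = R_f + β × MRP = 2.55% + 0.6122 × 6.26% = 6.38%

6.38%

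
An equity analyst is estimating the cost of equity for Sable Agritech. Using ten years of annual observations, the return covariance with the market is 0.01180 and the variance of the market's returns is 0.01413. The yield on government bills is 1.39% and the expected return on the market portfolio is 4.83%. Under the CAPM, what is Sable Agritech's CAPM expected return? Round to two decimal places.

4.26%

β = Cov(R_i, R_m) / Var(R_m) = 0.01180 / 0.01413 = 0.8351
MRP = 4.83% − 1.39% = 3.44%
E(R) = R_f + β × MRP = 1.39% + 0.8351 × 3.44% = 4.26%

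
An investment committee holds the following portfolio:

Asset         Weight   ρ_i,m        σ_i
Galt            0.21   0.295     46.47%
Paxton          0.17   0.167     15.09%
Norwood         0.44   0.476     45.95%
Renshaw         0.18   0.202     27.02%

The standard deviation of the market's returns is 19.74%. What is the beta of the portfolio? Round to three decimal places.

β_Galt = 0.295 × 46.47% / 19.74% = 0.6945
β_Paxton = 0.167 × 15.09% / 19.74% = 0.1277
β_Norwood = 0.476 × 45.95% / 19.74% = 1.1080
β_Renshaw = 0.202 × 27.02% / 19.74% = 0.2765
β_P = Σ w_i β_i = 0.21×0.6945 + 0.17×0.1277 + 0.44×1.1080 + 0.18×0.2765 = 0.7048

0.705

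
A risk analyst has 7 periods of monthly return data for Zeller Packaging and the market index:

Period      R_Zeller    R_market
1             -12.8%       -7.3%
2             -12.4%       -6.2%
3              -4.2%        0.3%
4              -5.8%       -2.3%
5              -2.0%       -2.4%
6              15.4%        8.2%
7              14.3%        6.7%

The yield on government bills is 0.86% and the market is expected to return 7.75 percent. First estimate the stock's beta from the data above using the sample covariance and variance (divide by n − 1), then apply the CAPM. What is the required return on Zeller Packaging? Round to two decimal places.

Mean R_i = (-12.8 − 12.4 − 4.2 − 5.8 − 2.0 + 15.4 + 14.3) / 7 = -1.0714%
Mean R_m = (-7.3 − 6.2 + 0.3 − 2.3 − 2.4 + 8.2 + 6.7) / 7 = -0.4286%
Σ(R_i − R̄_i)(R_m − R̄_m) = 406.0757  ⇒  Cov = 406.0757 / 6 = 67.6793
Σ(R_m − R̄_m)² = 213.7143  ⇒  Var(R_m) = 213.7143 / 6 = 35.6191
β = Cov / Var(R_m) = 67.6793 / 35.6191 = 1.9001
MRP = 7.75% − 0.86% = 6.89%
E(R) = R_f + β × MRP = 0.86% + 1.9001 × 6.89% = 13.95%

13.95%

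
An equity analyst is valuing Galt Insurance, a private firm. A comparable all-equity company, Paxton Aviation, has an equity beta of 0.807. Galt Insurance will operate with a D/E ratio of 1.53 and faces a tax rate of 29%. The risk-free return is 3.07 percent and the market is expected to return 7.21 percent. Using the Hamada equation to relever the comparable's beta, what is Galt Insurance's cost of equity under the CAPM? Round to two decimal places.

β_L = β_U × [1 + (1 − t)(D/E)] = 0.807 × [1 + (1 − 0.29) × 1.53]
    = 0.807 × [1 + 0.71 × 1.53] = 0.807 × 2.0863 = 1.6836
MRP = 7.21% − 3.07% = 4.14%
E(R) = R_f + β_L × MRP = 3.07% + 1.6836 × 4.14% = 10.04%

10.04%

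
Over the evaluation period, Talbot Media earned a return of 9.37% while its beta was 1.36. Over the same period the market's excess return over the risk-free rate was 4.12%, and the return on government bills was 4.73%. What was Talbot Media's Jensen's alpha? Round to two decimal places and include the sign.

CAPM benchmark = R_f + β(R_m − R_f) = 4.73% + 1.36 × 4.12% = 10.3332%
α = actual − benchmark = 9.37% − 10.3332% = -0.96%

-0.96%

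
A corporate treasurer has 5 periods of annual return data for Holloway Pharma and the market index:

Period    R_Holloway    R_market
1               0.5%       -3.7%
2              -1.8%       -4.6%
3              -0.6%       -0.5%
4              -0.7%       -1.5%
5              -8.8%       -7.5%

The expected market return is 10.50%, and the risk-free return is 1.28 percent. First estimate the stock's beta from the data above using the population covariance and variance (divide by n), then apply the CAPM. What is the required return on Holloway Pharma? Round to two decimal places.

Mean R_i = (0.5 − 1.8 − 0.6 − 0.7 − 8.8) / 5 = -2.2800%
Mean R_m = (-3.7 − 4.6 − 0.5 − 1.5 − 7.5) / 5 = -3.5600%
Σ(R_i − R̄_i)(R_m − R̄_m) = 33.1960  ⇒  Cov = 33.1960 / 5 = 6.6392
Σ(R_m − R̄_m)² = 30.2320  ⇒  Var(R_m) = 30.2320 / 5 = 6.0464
β = Cov / Var(R_m) = 6.6392 / 6.0464 = 1.0980
MRP = 10.50% − 1.28% = 9.22%
E(R) = R_f + β × MRP = 1.28% + 1.0980 × 9.22% = 11.40%

11.40%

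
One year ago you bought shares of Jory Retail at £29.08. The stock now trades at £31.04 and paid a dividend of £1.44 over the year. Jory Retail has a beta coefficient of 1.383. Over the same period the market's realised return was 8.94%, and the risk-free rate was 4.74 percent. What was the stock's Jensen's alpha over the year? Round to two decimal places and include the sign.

Realised HPR = (P1 + D1 − P0) / P0 = (31.04 + 1.44 − 29.08) / 29.08 = 3.40 / 29.08 = 11.6919%
MRP = 8.94% − 4.74% = 4.20%
CAPM required = R_f + β·MRP = 4.74% + 1.383 × 4.20% = 10.54860%
α = realised − required = 11.6919% − 10.54860% = +1.14%

+1.14%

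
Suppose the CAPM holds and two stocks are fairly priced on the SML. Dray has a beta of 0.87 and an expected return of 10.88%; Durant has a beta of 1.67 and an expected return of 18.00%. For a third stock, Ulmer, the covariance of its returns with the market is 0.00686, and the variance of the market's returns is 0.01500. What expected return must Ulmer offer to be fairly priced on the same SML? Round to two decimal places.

MRP = (18.00% − 10.88%) / (1.67 − 0.87) = 8.9000%
R_f = 10.88% − 0.87 × 8.9000% = 3.1370%
β_Ulmer = Cov / Var(R_m) = 0.00686 / 0.01500 = 0.4573
E(R_Ulmer) = R_f + β × MRP = 3.1370% + 0.4573 × 8.9000% = 7.21%

7.21%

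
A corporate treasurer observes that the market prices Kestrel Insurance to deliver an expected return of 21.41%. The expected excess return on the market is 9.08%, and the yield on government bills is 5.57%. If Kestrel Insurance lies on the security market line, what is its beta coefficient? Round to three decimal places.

1.744

β = (E(R) − R_f) / MRP = (21.41% − 5.57%) / 9.08% = 15.84% / 9.08% = 1.744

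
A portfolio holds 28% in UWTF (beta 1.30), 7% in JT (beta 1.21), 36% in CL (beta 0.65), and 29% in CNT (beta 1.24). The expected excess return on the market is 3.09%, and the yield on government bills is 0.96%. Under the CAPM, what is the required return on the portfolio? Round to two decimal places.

4.18%

β_P = Σ w_i β_i = 0.28×1.30 + 0.07×1.21 + 0.36×0.65 + 0.29×1.24 = 1.0423
E(R_P) = R_f + β_P × MRP = 0.96% + 1.0423 × 3.09% = 4.18%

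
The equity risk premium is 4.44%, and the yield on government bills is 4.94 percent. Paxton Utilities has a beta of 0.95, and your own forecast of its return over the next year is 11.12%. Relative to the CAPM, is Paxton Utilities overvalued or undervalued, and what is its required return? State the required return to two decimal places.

Required return = R_f + β·MRP = 4.94% + 0.95 × 4.44% = 9.16%
Forecast 11.12% > required 9.16% → the stock plots above the SML → undervalued.

Undervalued; required return 9.16%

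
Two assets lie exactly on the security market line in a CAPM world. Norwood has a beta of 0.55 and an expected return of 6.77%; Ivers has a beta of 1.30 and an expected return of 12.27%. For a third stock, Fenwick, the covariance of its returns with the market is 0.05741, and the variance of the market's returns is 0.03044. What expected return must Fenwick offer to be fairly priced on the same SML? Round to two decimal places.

MRP = (12.27% − 6.77%) / (1.30 − 0.55) = 7.3333%
R_f = 6.77% − 0.55 × 7.3333% = 2.7367%
β_Fenwick = Cov / Var(R_m) = 0.05741 / 0.03044 = 1.8860
E(R_Fenwick) = R_f + β × MRP = 2.7367% + 1.8860 × 7.3333% = 16.57%

16.57%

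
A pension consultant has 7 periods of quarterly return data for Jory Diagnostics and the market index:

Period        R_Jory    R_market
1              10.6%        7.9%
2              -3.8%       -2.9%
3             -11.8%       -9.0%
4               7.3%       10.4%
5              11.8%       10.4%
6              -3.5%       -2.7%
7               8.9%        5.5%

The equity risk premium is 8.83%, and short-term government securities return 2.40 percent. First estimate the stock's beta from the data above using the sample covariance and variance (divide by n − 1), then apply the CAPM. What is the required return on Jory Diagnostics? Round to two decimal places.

12.55%

Mean R_i = (10.6 − 3.8 − 11.8 + 7.3 + 11.8 − 3.5 + 8.9) / 7 = 2.7857%
Mean R_m = (7.9 − 2.9 − 9.0 + 10.4 + 10.4 − 2.7 + 5.5) / 7 = 2.8000%
Σ(R_i − R̄_i)(R_m − R̄_m) = 403.4000  ⇒  Cov = 403.4000 / 6 = 67.2333
Σ(R_m − R̄_m)² = 350.8000  ⇒  Var(R_m) = 350.8000 / 6 = 58.4667
β = Cov / Var(R_m) = 67.2333 / 58.4667 = 1.1499
E(R) = R_f + β × MRP = 2.40% + 1.1499 × 8.83% = 12.55%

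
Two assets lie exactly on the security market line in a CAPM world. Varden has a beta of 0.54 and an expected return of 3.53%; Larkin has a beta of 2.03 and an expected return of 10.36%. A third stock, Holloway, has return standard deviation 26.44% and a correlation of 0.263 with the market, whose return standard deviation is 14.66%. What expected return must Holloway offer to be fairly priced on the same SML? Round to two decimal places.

MRP = (10.36% − 3.53%) / (2.03 − 0.54) = 4.5839%
R_f = 3.53% − 0.54 × 4.5839% = 1.0547%
β_Holloway = ρ·σ_i/σ_m = 0.263 × 26.44 / 14.66 = 0.4743
E(R_Holloway) = R_f + β × MRP = 1.0547% + 0.4743 × 4.5839% = 3.23%

3.23%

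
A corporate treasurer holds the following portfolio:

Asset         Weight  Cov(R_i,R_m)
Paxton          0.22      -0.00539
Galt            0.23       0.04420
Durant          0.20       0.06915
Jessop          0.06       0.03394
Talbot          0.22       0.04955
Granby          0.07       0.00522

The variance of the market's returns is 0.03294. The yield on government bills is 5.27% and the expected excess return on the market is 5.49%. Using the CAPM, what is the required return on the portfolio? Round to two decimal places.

β_Paxton = -0.00539 / 0.03294 = -0.1636
β_Galt = 0.04420 / 0.03294 = 1.3418
β_Durant = 0.06915 / 0.03294 = 2.0993
β_Jessop = 0.03394 / 0.03294 = 1.0304
β_Talbot = 0.04955 / 0.03294 = 1.5043
β_Granby = 0.00522 / 0.03294 = 0.1585
β_P = Σ w_i β_i = 0.22×-0.1636 + 0.23×1.3418 + 0.20×2.0993 + 0.06×1.0304 + 0.22×1.5043 + 0.07×0.1585 = 1.0963
E(R_P) = R_f + β_P × MRP = 5.27% + 1.0963 × 5.49% = 11.29%

11.29%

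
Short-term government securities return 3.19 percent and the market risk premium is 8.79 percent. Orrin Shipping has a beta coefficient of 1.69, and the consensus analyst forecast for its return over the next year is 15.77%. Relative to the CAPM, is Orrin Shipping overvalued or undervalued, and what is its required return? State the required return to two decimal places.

Required return = R_f + β·MRP = 3.19% + 1.69 × 8.79% = 18.05%
Forecast 15.77% < required 18.05% → the stock plots below the SML → overvalued.

Overvalued; required return 18.05%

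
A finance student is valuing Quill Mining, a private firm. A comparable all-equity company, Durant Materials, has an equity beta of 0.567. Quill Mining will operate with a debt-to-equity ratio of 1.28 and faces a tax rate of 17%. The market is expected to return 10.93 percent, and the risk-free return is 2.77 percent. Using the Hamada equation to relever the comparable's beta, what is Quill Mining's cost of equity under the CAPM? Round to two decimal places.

β_L = β_U × [1 + (1 − t)(D/E)] = 0.567 × [1 + (1 − 0.17) × 1.28]
    = 0.567 × [1 + 0.83 × 1.28] = 0.567 × 2.0624 = 1.1694
MRP = 10.93% − 2.77% = 8.16%
E(R) = R_f + β_L × MRP = 2.77% + 1.1694 × 8.16% = 12.31%

12.31%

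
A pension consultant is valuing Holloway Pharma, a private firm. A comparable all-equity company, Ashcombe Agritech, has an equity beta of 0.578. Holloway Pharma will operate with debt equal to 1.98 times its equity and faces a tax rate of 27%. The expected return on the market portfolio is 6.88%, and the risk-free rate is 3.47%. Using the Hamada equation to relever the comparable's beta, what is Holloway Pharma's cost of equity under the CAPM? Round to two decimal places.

β_L = β_U × [1 + (1 − t)(D/E)] = 0.578 × [1 + (1 − 0.27) × 1.98]
    = 0.578 × [1 + 0.73 × 1.98] = 0.578 × 2.4454 = 1.4134
MRP = 6.88% − 3.47% = 3.41%
E(R) = R_f + β_L × MRP = 3.47% + 1.4134 × 3.41% = 8.29%

8.29%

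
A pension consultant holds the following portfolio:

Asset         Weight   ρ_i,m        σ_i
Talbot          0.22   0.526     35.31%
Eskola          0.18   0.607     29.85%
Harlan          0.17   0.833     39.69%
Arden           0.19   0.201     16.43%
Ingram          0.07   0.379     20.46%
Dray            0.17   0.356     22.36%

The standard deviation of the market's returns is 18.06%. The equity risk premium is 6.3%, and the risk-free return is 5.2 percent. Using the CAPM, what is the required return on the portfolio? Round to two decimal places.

β_Talbot = 0.526 × 35.31% / 18.06% = 1.0284
β_Eskola = 0.607 × 29.85% / 18.06% = 1.0033
β_Harlan = 0.833 × 39.69% / 18.06% = 1.8307
β_Arden = 0.201 × 16.43% / 18.06% = 0.1829
β_Ingram = 0.379 × 20.46% / 18.06% = 0.4294
β_Dray = 0.356 × 22.36% / 18.06% = 0.4408
β_P = Σ w_i β_i = 0.22×1.0284 + 0.18×1.0033 + 0.17×1.8307 + 0.19×0.1829 + 0.07×0.4294 + 0.17×0.4408 = 0.8578
E(R_P) = R_f + β_P × MRP = 5.2% + 0.8578 × 6.3% = 10.60%

10.60%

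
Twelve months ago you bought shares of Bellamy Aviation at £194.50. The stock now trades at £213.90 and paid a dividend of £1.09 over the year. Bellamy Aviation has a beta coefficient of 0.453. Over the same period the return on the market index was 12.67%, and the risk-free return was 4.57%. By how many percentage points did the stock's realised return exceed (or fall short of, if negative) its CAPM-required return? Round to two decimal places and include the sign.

+2.30%

Realised HPR = (P1 + D1 − P0) / P0 = (213.90 + 1.09 − 194.50) / 194.50 = 20.49 / 194.50 = 10.5347%
MRP = 12.67% − 4.57% = 8.10%
CAPM required = R_f + β·MRP = 4.57% + 0.453 × 8.10% = 8.23930%
α = realised − required = 10.5347% − 8.23930% = +2.30%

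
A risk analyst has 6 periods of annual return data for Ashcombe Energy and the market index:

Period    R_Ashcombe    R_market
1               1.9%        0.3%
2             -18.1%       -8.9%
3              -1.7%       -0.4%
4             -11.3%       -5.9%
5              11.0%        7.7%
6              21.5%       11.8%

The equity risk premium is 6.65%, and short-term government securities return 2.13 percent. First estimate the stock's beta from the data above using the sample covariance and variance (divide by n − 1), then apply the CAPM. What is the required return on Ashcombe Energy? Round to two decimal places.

Mean R_i = (1.9 − 18.1 − 1.7 − 11.3 + 11.0 + 21.5) / 6 = 0.5500%
Mean R_m = (0.3 − 8.9 − 0.4 − 5.9 + 7.7 + 11.8) / 6 = 0.7667%
Σ(R_i − R̄_i)(R_m − R̄_m) = 564.8800  ⇒  Cov = 564.8800 / 5 = 112.9760
Σ(R_m − R̄_m)² = 309.2733  ⇒  Var(R_m) = 309.2733 / 5 = 61.8547
β = Cov / Var(R_m) = 112.9760 / 61.8547 = 1.8265
E(R) = R_f + β × MRP = 2.13% + 1.8265 × 6.65% = 14.28%

14.28%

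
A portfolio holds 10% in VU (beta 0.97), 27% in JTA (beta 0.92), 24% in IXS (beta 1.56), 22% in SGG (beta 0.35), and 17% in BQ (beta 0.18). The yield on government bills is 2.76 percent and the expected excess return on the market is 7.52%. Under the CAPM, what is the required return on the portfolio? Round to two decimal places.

β_P = Σ w_i β_i = 0.10×0.97 + 0.27×0.92 + 0.24×1.56 + 0.22×0.35 + 0.17×0.18 = 0.8274
E(R_P) = R_f + β_P × MRP = 2.76% + 0.8274 × 7.52% = 8.98%

8.98%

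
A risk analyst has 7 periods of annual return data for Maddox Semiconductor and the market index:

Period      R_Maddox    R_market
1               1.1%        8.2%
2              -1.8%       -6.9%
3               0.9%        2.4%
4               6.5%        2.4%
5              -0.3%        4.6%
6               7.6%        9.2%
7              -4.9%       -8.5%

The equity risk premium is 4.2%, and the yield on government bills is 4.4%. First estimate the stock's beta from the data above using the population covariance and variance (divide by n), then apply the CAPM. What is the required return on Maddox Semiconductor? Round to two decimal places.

6.38%

Mean R_i = (1.1 − 1.8 + 0.9 + 6.5 − 0.3 + 7.6 − 4.9) / 7 = 1.3000%
Mean R_m = (8.2 − 6.9 + 2.4 + 2.4 + 4.6 + 9.2 − 8.5) / 7 = 1.6286%
Σ(R_i − R̄_i)(R_m − R̄_m) = 134.5700  ⇒  Cov = 134.5700 / 7 = 19.2243
Σ(R_m − R̄_m)² = 285.8543  ⇒  Var(R_m) = 285.8543 / 7 = 40.8363
β = Cov / Var(R_m) = 19.2243 / 40.8363 = 0.4708
E(R) = R_f + β × MRP = 4.4% + 0.4708 × 4.2% = 6.38%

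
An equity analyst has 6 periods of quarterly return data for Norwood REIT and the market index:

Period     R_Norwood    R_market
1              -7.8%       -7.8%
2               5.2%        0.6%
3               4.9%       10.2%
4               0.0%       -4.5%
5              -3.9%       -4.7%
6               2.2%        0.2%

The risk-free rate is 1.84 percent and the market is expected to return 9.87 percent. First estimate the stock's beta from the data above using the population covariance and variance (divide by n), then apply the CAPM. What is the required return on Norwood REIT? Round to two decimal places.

Mean R_i = (-7.8 + 5.2 + 4.9 + 0.0 − 3.9 + 2.2) / 6 = 0.1000%
Mean R_m = (-7.8 + 0.6 + 10.2 − 4.5 − 4.7 + 0.2) / 6 = -1.0000%
Σ(R_i − R̄_i)(R_m − R̄_m) = 133.3100  ⇒  Cov = 133.3100 / 6 = 22.2183
Σ(R_m − R̄_m)² = 201.6200  ⇒  Var(R_m) = 201.6200 / 6 = 33.6033
β = Cov / Var(R_m) = 22.2183 / 33.6033 = 0.6612
MRP = 9.87% − 1.84% = 8.03%
E(R) = R_f + β × MRP = 1.84% + 0.6612 × 8.03% = 7.15%

7.15%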